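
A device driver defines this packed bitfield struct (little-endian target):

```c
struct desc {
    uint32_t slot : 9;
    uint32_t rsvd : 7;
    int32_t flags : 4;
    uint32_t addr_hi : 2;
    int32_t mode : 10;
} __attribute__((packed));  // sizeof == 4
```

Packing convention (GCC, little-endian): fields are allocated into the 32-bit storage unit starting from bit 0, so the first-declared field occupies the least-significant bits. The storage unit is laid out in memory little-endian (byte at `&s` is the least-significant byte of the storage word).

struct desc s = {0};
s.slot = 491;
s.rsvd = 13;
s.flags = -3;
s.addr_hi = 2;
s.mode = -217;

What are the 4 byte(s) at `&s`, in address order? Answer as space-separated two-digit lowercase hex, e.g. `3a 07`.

slot (9b) val=491 bits=0x1eb at bit 0: 0x000001eb
rsvd (7b) val=13 bits=0xd at bit 9: 0x00001beb
flags (4b) val=-3 bits=0xd at bit 16: 0x000d1beb
addr_hi (2b) val=2 bits=0x2 at bit 20: 0x002d1beb
mode (10b) val=-217 bits=0x327 at bit 22: 0xc9ed1beb
word = 0xc9ed1beb → little-endian bytes:
  [0]=0xeb  [1]=0x1b  [2]=0xed  [3]=0xc9

eb 1b ed c9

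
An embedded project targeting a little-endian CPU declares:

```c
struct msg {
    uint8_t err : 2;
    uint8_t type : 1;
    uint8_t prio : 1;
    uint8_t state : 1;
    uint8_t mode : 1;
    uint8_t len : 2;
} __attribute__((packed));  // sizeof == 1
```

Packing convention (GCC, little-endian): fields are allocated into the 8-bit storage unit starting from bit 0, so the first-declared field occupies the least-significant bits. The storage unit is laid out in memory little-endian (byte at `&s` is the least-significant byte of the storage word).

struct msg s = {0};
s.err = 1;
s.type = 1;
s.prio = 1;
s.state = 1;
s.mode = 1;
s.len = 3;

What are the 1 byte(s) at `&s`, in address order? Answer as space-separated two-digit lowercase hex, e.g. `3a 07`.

err (2b) val=1 bits=0x1 at bit 0: 0x01
type (1b) val=1 bits=0x1 at bit 2: 0x05
prio (1b) val=1 bits=0x1 at bit 3: 0x0d
state (1b) val=1 bits=0x1 at bit 4: 0x1d
mode (1b) val=1 bits=0x1 at bit 5: 0x3d
len (2b) val=3 bits=0x3 at bit 6: 0xfd
word = 0xfd → little-endian bytes:
  [0]=0xfd

fd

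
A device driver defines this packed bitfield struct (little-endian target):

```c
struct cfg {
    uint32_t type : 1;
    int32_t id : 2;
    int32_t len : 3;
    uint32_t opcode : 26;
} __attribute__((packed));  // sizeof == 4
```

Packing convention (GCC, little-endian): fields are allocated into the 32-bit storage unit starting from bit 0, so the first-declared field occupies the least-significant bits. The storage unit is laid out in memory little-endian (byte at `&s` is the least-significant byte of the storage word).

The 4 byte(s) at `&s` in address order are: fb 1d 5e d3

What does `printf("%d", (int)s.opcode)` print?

55408759

[0]=0xfb [1]=0x1d [2]=0x5e [3]=0xd3 (little-endian) → word 0xd35e1dfb
type:1 @ bit 0 → (0xd35e1dfb>>0)&0x1 = 0x1
id:2 @ bit 1 → (0xd35e1dfb>>1)&0x3 = 0x1
len:3 @ bit 3 → (0xd35e1dfb>>3)&0x7 = 0x7
opcode:26 @ bit 6 → (0xd35e1dfb>>6)&0x3ffffff = 0x34d7877  ←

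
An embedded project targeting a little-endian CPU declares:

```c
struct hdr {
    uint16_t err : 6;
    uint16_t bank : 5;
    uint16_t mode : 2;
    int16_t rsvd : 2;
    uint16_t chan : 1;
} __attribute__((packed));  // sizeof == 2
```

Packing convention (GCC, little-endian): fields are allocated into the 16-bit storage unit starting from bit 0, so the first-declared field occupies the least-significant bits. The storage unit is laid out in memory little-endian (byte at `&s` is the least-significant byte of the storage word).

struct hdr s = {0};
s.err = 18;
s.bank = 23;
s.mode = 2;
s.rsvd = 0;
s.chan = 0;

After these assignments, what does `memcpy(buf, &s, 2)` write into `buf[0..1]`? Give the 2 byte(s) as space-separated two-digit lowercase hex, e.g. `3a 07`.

d2 15

err (6b) val=18 bits=0x12 at bit 0: 0x0012
bank (5b) val=23 bits=0x17 at bit 6: 0x05d2
mode (2b) val=2 bits=0x2 at bit 11: 0x15d2
rsvd (2b) val=0 bits=0x0 at bit 13: 0x15d2
chan (1b) val=0 bits=0x0 at bit 15: 0x15d2
word = 0x15d2 → little-endian bytes:
  [0]=0xd2  [1]=0x15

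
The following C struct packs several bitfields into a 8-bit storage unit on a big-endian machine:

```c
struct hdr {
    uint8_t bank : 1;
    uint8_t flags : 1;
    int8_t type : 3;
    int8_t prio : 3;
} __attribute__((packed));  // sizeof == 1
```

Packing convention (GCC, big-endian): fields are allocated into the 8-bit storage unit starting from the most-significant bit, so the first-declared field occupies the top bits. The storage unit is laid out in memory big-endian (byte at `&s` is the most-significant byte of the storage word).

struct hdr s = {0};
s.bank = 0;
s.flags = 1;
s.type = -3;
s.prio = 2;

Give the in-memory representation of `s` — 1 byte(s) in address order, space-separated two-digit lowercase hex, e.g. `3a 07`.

bank:1 = 0 → 0x0 << 7 → word 0x00
flags:1 = 1 → 0x1 << 6 → word 0x40
type:3 = -3 → 0x5 << 3 → word 0x68
prio:3 = 2 → 0x2 << 0 → word 0x6a
word = 0x6a → big-endian bytes:
  [0]=0x6a

6a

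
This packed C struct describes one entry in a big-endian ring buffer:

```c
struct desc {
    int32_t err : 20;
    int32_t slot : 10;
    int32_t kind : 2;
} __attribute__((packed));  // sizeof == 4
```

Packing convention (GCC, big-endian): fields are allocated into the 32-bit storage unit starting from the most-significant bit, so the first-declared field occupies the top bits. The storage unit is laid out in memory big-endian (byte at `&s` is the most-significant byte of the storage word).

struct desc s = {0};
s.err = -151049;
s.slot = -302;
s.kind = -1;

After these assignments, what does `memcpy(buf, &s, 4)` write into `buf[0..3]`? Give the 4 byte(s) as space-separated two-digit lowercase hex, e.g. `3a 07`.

err:20 = -151049 → 0xdb1f7 << 12 → word 0xdb1f7000
slot:10 = -302 → 0x2d2 << 2 → word 0xdb1f7b48
kind:2 = -1 → 0x3 << 0 → word 0xdb1f7b4b
word = 0xdb1f7b4b → big-endian bytes:
  [0]=0xdb  [1]=0x1f  [2]=0x7b  [3]=0x4b

db 1f 7b 4b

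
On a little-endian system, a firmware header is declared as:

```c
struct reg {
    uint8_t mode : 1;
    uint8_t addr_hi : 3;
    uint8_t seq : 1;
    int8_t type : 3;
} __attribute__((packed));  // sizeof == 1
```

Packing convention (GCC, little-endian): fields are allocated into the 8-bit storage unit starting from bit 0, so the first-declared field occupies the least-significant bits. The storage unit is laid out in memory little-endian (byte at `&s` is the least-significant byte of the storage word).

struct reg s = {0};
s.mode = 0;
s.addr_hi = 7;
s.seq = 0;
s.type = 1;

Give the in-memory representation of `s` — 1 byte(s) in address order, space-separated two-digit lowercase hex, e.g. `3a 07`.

2e

mode:1 = 0 → 0x0 << 0 → word 0x00
addr_hi:3 = 7 → 0x7 << 1 → word 0x0e
seq:1 = 0 → 0x0 << 4 → word 0x0e
type:3 = 1 → 0x1 << 5 → word 0x2e
word = 0x2e → little-endian bytes:
  [0]=0x2e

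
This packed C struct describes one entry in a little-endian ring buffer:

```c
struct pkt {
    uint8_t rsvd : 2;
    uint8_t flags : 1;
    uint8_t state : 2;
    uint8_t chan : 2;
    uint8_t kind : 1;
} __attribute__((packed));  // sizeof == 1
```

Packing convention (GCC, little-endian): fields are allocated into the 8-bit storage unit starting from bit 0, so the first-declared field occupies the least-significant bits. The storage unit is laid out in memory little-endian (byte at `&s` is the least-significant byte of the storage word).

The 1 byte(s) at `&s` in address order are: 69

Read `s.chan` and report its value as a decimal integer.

3

[0]=0x69 (little-endian) → word 0x69
rsvd:2 @ bit 0 → (0x69>>0)&0x3 = 0x1
flags:1 @ bit 2 → (0x69>>2)&0x1 = 0x0
state:2 @ bit 3 → (0x69>>3)&0x3 = 0x1
chan:2 @ bit 5 → (0x69>>5)&0x3 = 0x3  ←
kind:1 @ bit 7 → (0x69>>7)&0x1 = 0x0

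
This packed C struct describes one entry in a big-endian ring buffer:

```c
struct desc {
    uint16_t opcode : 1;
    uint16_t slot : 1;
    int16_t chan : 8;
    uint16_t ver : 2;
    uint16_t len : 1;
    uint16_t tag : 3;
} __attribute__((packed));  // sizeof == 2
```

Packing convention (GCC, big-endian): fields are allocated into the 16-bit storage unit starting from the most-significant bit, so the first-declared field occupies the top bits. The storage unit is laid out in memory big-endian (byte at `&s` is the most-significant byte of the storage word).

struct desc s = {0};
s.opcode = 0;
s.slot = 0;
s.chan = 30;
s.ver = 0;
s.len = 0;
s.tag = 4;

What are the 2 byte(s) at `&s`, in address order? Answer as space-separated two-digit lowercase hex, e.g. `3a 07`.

07 84

[15+:1] opcode=0 & 0x1 = 0x0; word=0x0000
[14+:1] slot=0 & 0x1 = 0x0; word=0x0000
[6+:8] chan=30 & 0xff = 0x1e; word=0x0780
[4+:2] ver=0 & 0x3 = 0x0; word=0x0780
[3+:1] len=0 & 0x1 = 0x0; word=0x0780
[0+:3] tag=4 & 0x7 = 0x4; word=0x0784
word = 0x0784 → big-endian bytes:
  [0]=0x07  [1]=0x84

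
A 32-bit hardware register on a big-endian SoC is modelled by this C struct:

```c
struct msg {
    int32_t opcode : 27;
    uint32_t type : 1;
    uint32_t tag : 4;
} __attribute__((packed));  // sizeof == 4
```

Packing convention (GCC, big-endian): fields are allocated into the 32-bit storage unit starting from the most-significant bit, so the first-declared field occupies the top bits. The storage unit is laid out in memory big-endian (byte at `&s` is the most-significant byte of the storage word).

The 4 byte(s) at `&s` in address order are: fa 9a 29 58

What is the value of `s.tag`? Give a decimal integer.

[0]=0xfa [1]=0x9a [2]=0x29 [3]=0x58 (big-endian) → word 0xfa9a2958
opcode:27 @ bit 5 → (0xfa9a2958>>5)&0x7ffffff = 0x7d4d14a
type:1 @ bit 4 → (0xfa9a2958>>4)&0x1 = 0x1
tag:4 @ bit 0 → (0xfa9a2958>>0)&0xf = 0x8  ←

8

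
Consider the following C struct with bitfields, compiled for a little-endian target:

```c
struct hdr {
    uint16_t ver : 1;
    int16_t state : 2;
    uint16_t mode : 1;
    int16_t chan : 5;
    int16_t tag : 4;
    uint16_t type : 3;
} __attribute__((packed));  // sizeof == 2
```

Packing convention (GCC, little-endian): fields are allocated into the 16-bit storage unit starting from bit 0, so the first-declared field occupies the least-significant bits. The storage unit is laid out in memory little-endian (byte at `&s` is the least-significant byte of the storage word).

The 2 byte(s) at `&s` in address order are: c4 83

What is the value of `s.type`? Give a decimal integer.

4

[0]=0xc4 [1]=0x83 (little-endian) → word 0x83c4
ver:1 @ bit 0 → (0x83c4>>0)&0x1 = 0x0
state:2 @ bit 1 → (0x83c4>>1)&0x3 = 0x2
mode:1 @ bit 3 → (0x83c4>>3)&0x1 = 0x0
chan:5 @ bit 4 → (0x83c4>>4)&0x1f = 0x1c
tag:4 @ bit 9 → (0x83c4>>9)&0xf = 0x1
type:3 @ bit 13 → (0x83c4>>13)&0x7 = 0x4  ←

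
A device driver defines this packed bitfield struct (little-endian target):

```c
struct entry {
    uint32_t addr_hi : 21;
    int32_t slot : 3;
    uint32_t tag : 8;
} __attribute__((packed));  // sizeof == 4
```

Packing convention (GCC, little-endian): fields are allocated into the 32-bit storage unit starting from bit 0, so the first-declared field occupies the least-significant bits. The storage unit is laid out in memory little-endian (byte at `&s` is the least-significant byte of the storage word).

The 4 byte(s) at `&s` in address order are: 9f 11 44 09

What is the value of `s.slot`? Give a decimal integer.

[0]=0x9f [1]=0x11 [2]=0x44 [3]=0x09 (little-endian) → word 0x0944119f
addr_hi:21 @ bit 0 → (0x0944119f>>0)&0x1fffff = 0x4119f
slot:3 @ bit 21 → (0x0944119f>>21)&0x7 = 0x2  ←
tag:8 @ bit 24 → (0x0944119f>>24)&0xff = 0x9
slot signed 3b, MSB=0: value = 2

2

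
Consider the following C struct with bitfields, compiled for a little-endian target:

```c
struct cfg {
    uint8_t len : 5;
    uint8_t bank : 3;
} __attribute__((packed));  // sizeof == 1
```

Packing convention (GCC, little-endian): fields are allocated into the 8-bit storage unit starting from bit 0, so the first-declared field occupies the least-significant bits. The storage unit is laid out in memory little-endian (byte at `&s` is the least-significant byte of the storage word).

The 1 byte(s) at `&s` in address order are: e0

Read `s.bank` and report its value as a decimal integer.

7

[0]=0xe0 (little-endian) → word 0xe0
len:5 @ bit 0 → (0xe0>>0)&0x1f = 0x0
bank:3 @ bit 5 → (0xe0>>5)&0x7 = 0x7  ←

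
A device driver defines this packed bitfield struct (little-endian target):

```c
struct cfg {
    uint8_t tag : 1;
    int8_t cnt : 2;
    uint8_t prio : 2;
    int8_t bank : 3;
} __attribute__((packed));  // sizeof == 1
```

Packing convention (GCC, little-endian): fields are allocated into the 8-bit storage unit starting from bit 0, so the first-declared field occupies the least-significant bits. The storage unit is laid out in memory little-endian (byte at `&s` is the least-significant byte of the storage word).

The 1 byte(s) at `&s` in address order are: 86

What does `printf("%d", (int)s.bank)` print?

[0]=0x86 (little-endian) → word 0x86
tag [0+:1] = (word>>0) & 0x1 = 0
cnt [1+:2] = (word>>1) & 0x3 = 3
prio [3+:2] = (word>>3) & 0x3 = 0
bank [5+:3] = (word>>5) & 0x7 = 4  ←
bank signed 3b, MSB=1: 4 - 8 = -4

-4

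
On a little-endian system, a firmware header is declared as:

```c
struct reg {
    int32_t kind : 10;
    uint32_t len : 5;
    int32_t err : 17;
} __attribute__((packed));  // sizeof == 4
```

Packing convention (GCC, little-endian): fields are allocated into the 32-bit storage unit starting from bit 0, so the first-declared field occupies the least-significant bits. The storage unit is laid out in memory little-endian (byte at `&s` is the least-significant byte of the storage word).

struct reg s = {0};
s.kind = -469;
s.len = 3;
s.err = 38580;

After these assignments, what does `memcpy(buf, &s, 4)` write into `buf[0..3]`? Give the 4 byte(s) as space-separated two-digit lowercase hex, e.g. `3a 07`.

2b 0e 5a 4b

[0+:10] kind=-469 & 0x3ff = 0x22b; word=0x0000022b
[10+:5] len=3 & 0x1f = 0x3; word=0x00000e2b
[15+:17] err=38580 & 0x1ffff = 0x96b4; word=0x4b5a0e2b
word = 0x4b5a0e2b → little-endian bytes:
  [0]=0x2b  [1]=0x0e  [2]=0x5a  [3]=0x4b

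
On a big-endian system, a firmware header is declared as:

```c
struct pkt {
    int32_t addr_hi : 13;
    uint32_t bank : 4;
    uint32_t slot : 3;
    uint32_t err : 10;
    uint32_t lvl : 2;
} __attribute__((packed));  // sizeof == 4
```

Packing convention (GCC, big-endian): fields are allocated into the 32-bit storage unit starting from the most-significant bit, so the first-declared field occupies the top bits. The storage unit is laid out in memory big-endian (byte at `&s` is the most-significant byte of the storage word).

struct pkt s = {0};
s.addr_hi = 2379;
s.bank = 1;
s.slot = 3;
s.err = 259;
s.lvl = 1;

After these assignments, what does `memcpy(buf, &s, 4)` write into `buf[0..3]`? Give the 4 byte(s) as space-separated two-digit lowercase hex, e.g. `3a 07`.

4a 58 b4 0d

[19+:13] addr_hi=2379 & 0x1fff = 0x94b; word=0x4a580000
[15+:4] bank=1 & 0xf = 0x1; word=0x4a588000
[12+:3] slot=3 & 0x7 = 0x3; word=0x4a58b000
[2+:10] err=259 & 0x3ff = 0x103; word=0x4a58b40c
[0+:2] lvl=1 & 0x3 = 0x1; word=0x4a58b40d
word = 0x4a58b40d → big-endian bytes:
  [0]=0x4a  [1]=0x58  [2]=0xb4  [3]=0x0d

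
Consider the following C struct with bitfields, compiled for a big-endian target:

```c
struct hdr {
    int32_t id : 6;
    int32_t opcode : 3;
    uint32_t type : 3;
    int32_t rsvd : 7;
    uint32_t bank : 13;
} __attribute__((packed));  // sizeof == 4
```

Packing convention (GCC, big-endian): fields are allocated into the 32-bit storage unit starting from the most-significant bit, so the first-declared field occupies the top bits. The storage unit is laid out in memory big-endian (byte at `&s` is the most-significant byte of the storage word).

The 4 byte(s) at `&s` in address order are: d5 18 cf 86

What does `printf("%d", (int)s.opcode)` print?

2

[0]=0xd5 [1]=0x18 [2]=0xcf [3]=0x86 (big-endian) → word 0xd518cf86
id [26+:6] = (word>>26) & 0x3f = 53
opcode [23+:3] = (word>>23) & 0x7 = 2  ←
type [20+:3] = (word>>20) & 0x7 = 1
rsvd [13+:7] = (word>>13) & 0x7f = 70
bank [0+:13] = (word>>0) & 0x1fff = 3974
opcode signed 3b, MSB=0: value = 2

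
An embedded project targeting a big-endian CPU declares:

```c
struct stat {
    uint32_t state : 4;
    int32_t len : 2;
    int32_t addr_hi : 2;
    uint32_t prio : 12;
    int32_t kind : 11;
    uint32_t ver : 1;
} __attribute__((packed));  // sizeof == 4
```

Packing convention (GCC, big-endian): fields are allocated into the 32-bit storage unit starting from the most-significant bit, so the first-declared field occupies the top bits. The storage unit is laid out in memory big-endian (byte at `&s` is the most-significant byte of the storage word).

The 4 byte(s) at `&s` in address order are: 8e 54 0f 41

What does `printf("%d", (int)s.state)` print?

[0]=0x8e [1]=0x54 [2]=0x0f [3]=0x41 (big-endian) → word 0x8e540f41
state [28+:4] = (word>>28) & 0xf = 8  ←
len [26+:2] = (word>>26) & 0x3 = 3
addr_hi [24+:2] = (word>>24) & 0x3 = 2
prio [12+:12] = (word>>12) & 0xfff = 1344
kind [1+:11] = (word>>1) & 0x7ff = 1952
ver [0+:1] = (word>>0) & 0x1 = 1

8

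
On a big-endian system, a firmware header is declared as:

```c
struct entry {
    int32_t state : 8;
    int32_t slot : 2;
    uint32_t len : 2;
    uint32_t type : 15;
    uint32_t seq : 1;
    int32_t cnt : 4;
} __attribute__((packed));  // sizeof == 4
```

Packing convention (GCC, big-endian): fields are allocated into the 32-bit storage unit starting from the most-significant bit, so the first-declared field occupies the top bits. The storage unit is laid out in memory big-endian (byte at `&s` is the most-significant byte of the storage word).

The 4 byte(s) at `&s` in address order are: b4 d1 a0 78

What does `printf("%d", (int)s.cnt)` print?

[0]=0xb4 [1]=0xd1 [2]=0xa0 [3]=0x78 (big-endian) → word 0xb4d1a078
state:8 @ bit 24 → (0xb4d1a078>>24)&0xff = 0xb4
slot:2 @ bit 22 → (0xb4d1a078>>22)&0x3 = 0x3
len:2 @ bit 20 → (0xb4d1a078>>20)&0x3 = 0x1
type:15 @ bit 5 → (0xb4d1a078>>5)&0x7fff = 0xd03
seq:1 @ bit 4 → (0xb4d1a078>>4)&0x1 = 0x1
cnt:4 @ bit 0 → (0xb4d1a078>>0)&0xf = 0x8  ←
cnt signed 4b, MSB=1: 8 - 16 = -8

-8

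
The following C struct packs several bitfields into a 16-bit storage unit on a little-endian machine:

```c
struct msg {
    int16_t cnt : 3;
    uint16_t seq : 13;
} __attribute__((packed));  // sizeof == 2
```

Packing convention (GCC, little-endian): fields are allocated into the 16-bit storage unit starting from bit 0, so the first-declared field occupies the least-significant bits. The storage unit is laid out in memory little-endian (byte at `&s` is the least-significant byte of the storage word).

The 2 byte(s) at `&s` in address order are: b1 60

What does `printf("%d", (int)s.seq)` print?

[0]=0xb1 [1]=0x60 (little-endian) → word 0x60b1
cnt:3 @ bit 0 → (0x60b1>>0)&0x7 = 0x1
seq:13 @ bit 3 → (0x60b1>>3)&0x1fff = 0xc16  ←

3094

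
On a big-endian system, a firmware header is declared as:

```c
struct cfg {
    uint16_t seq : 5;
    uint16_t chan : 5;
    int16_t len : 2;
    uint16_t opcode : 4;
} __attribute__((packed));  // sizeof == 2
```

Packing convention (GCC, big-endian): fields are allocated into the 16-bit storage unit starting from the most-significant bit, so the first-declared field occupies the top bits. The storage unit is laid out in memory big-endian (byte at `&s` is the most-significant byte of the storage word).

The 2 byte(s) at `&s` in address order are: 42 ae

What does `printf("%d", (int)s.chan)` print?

[0]=0x42 [1]=0xae (big-endian) → word 0x42ae
seq:5 @ bit 11 → (0x42ae>>11)&0x1f = 0x8
chan:5 @ bit 6 → (0x42ae>>6)&0x1f = 0xa  ←
len:2 @ bit 4 → (0x42ae>>4)&0x3 = 0x2
opcode:4 @ bit 0 → (0x42ae>>0)&0xf = 0xe

10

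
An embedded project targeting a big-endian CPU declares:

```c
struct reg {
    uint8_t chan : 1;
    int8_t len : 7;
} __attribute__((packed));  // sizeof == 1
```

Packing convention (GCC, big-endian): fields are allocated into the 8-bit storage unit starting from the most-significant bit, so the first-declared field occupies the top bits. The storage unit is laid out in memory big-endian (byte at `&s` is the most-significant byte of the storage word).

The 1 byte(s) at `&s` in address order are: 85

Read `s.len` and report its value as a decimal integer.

[0]=0x85 (big-endian) → word 0x85
chan [7+:1] = (word>>7) & 0x1 = 1
len [0+:7] = (word>>0) & 0x7f = 5  ←
len signed 7b, MSB=0: value = 5

5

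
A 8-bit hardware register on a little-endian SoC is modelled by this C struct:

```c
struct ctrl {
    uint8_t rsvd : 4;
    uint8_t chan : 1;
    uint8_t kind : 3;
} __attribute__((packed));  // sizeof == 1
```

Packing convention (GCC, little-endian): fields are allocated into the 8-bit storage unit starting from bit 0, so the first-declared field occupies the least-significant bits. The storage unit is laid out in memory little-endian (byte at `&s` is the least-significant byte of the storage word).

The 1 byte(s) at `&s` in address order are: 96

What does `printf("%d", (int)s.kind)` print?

4

[0]=0x96 (little-endian) → word 0x96
rsvd:4 @ bit 0 → (0x96>>0)&0xf = 0x6
chan:1 @ bit 4 → (0x96>>4)&0x1 = 0x1
kind:3 @ bit 5 → (0x96>>5)&0x7 = 0x4  ←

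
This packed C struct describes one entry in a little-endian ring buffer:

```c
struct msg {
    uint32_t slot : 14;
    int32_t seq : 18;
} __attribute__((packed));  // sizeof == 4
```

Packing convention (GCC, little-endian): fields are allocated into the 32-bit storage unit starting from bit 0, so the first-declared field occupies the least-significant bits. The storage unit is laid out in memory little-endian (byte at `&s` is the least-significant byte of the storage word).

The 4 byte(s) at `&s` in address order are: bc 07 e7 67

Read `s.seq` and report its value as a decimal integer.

106396

[0]=0xbc [1]=0x07 [2]=0xe7 [3]=0x67 (little-endian) → word 0x67e707bc
slot:14 @ bit 0 → (0x67e707bc>>0)&0x3fff = 0x7bc
seq:18 @ bit 14 → (0x67e707bc>>14)&0x3ffff = 0x19f9c  ←
seq signed 18b, MSB=0: value = 106396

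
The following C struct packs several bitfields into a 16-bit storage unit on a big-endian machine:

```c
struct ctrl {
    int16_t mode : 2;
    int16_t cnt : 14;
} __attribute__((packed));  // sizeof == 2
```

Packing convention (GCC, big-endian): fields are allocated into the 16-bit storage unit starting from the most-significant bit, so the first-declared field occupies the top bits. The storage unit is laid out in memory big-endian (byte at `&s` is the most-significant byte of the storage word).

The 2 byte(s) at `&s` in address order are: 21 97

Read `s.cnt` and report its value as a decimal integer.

-7785

[0]=0x21 [1]=0x97 (big-endian) → word 0x2197
mode:2 @ bit 14 → (0x2197>>14)&0x3 = 0x0
cnt:14 @ bit 0 → (0x2197>>0)&0x3fff = 0x2197  ←
cnt signed 14b, MSB=1: 8599 - 16384 = -7785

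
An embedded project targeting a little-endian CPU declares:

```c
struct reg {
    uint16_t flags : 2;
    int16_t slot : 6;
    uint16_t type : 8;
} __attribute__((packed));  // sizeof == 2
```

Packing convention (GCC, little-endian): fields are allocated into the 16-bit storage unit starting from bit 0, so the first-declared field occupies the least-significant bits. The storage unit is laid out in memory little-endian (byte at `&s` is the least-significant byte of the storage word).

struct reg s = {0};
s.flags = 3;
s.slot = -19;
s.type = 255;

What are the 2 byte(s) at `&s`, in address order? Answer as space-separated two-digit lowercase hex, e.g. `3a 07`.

flags (2b) val=3 bits=0x3 at bit 0: 0x0003
slot (6b) val=-19 bits=0x2d at bit 2: 0x00b7
type (8b) val=255 bits=0xff at bit 8: 0xffb7
word = 0xffb7 → little-endian bytes:
  [0]=0xb7  [1]=0xff

b7 ff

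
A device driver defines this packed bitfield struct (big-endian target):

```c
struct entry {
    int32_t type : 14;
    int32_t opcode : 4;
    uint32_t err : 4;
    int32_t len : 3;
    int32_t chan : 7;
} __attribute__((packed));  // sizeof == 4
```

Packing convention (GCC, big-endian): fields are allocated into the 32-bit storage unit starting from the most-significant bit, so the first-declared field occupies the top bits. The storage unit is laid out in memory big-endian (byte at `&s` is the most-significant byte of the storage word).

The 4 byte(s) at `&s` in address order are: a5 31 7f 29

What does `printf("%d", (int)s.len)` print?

[0]=0xa5 [1]=0x31 [2]=0x7f [3]=0x29 (big-endian) → word 0xa5317f29
type:14 @ bit 18 → (0xa5317f29>>18)&0x3fff = 0x294c
opcode:4 @ bit 14 → (0xa5317f29>>14)&0xf = 0x5
err:4 @ bit 10 → (0xa5317f29>>10)&0xf = 0xf
len:3 @ bit 7 → (0xa5317f29>>7)&0x7 = 0x6  ←
chan:7 @ bit 0 → (0xa5317f29>>0)&0x7f = 0x29
len signed 3b, MSB=1: 6 - 8 = -2

-2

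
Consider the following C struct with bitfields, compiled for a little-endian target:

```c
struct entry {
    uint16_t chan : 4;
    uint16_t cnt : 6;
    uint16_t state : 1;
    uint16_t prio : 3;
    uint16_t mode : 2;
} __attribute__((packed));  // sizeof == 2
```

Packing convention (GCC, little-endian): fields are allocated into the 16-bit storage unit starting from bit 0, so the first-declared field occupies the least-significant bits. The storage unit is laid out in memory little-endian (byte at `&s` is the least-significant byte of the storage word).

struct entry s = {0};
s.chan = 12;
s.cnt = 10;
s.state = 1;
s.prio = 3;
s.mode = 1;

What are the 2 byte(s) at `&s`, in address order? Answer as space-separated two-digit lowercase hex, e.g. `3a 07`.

[0+:4] chan=12 & 0xf = 0xc; word=0x000c
[4+:6] cnt=10 & 0x3f = 0xa; word=0x00ac
[10+:1] state=1 & 0x1 = 0x1; word=0x04ac
[11+:3] prio=3 & 0x7 = 0x3; word=0x1cac
[14+:2] mode=1 & 0x3 = 0x1; word=0x5cac
word = 0x5cac → little-endian bytes:
  [0]=0xac  [1]=0x5c

ac 5c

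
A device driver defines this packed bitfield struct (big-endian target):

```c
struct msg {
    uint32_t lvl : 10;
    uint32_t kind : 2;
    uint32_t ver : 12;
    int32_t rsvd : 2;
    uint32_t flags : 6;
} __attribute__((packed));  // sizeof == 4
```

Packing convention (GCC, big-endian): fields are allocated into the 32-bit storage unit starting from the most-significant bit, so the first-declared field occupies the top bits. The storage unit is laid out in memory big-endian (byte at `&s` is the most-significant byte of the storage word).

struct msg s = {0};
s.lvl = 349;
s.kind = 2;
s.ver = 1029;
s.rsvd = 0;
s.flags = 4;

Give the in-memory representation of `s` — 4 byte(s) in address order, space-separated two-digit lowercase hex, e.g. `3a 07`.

lvl (10b) val=349 bits=0x15d at bit 22: 0x57400000
kind (2b) val=2 bits=0x2 at bit 20: 0x57600000
ver (12b) val=1029 bits=0x405 at bit 8: 0x57640500
rsvd (2b) val=0 bits=0x0 at bit 6: 0x57640500
flags (6b) val=4 bits=0x4 at bit 0: 0x57640504
word = 0x57640504 → big-endian bytes:
  [0]=0x57  [1]=0x64  [2]=0x05  [3]=0x04

57 64 05 04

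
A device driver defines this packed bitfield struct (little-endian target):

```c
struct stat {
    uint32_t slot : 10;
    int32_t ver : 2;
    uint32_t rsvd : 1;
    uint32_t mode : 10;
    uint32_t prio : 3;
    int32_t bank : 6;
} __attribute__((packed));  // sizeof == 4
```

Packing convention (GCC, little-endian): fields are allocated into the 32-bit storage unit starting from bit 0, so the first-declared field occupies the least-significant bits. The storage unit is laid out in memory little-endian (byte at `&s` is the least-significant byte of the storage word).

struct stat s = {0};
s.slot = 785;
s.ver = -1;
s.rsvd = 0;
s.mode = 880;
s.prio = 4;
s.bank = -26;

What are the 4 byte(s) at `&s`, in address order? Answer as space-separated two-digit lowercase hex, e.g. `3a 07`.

11 0f 6e 9a

slot (10b) val=785 bits=0x311 at bit 0: 0x00000311
ver (2b) val=-1 bits=0x3 at bit 10: 0x00000f11
rsvd (1b) val=0 bits=0x0 at bit 12: 0x00000f11
mode (10b) val=880 bits=0x370 at bit 13: 0x006e0f11
prio (3b) val=4 bits=0x4 at bit 23: 0x026e0f11
bank (6b) val=-26 bits=0x26 at bit 26: 0x9a6e0f11
word = 0x9a6e0f11 → little-endian bytes:
  [0]=0x11  [1]=0x0f  [2]=0x6e  [3]=0x9a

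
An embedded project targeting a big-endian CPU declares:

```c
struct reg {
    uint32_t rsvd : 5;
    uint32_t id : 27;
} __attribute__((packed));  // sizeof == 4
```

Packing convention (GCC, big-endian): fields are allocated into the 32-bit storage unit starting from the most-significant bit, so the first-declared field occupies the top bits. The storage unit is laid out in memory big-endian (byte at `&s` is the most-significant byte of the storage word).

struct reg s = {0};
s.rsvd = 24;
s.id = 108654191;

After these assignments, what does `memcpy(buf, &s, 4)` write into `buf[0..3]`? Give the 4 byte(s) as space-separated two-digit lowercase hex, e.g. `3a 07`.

c6 79 ee 6f

rsvd (5b) val=24 bits=0x18 at bit 27: 0xc0000000
id (27b) val=108654191 bits=0x679ee6f at bit 0: 0xc679ee6f
word = 0xc679ee6f → big-endian bytes:
  [0]=0xc6  [1]=0x79  [2]=0xee  [3]=0x6f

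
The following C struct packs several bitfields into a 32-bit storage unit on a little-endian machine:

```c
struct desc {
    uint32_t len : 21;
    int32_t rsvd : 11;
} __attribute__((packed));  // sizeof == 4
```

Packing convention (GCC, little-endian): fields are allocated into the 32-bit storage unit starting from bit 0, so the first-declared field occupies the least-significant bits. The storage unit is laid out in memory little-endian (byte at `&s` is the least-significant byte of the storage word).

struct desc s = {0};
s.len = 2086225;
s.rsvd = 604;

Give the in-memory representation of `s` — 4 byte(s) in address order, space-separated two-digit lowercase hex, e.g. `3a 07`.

[0+:21] len=2086225 & 0x1fffff = 0x1fd551; word=0x001fd551
[21+:11] rsvd=604 & 0x7ff = 0x25c; word=0x4b9fd551
word = 0x4b9fd551 → little-endian bytes:
  [0]=0x51  [1]=0xd5  [2]=0x9f  [3]=0x4b

51 d5 9f 4b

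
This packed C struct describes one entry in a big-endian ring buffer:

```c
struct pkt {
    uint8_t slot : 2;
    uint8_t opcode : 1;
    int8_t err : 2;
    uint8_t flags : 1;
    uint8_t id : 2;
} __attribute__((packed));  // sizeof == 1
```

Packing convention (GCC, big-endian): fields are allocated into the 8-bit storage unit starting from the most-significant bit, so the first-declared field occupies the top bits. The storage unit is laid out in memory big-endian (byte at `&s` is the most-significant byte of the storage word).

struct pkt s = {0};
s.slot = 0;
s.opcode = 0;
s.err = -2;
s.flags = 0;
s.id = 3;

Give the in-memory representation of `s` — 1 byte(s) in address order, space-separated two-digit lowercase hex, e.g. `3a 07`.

13

slot:2 = 0 → 0x0 << 6 → word 0x00
opcode:1 = 0 → 0x0 << 5 → word 0x00
err:2 = -2 → 0x2 << 3 → word 0x10
flags:1 = 0 → 0x0 << 2 → word 0x10
id:2 = 3 → 0x3 << 0 → word 0x13
word = 0x13 → big-endian bytes:
  [0]=0x13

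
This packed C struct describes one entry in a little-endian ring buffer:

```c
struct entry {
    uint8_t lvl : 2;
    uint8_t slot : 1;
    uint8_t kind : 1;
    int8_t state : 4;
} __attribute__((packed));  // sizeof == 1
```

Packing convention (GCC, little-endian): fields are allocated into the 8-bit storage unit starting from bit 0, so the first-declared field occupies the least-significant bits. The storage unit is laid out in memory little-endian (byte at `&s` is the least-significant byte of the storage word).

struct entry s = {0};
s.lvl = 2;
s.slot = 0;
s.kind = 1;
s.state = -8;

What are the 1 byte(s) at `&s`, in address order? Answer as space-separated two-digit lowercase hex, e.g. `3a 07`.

lvl:2 = 2 → 0x2 << 0 → word 0x02
slot:1 = 0 → 0x0 << 2 → word 0x02
kind:1 = 1 → 0x1 << 3 → word 0x0a
state:4 = -8 → 0x8 << 4 → word 0x8a
word = 0x8a → little-endian bytes:
  [0]=0x8a

8a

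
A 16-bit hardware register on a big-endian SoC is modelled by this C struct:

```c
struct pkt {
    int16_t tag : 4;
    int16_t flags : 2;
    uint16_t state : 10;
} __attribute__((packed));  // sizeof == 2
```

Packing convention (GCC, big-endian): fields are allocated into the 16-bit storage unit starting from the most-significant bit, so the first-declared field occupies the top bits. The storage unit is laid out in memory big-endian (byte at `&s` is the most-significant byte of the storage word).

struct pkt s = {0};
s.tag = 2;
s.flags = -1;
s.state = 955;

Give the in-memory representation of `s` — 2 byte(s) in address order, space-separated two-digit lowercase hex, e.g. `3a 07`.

tag (4b) val=2 bits=0x2 at bit 12: 0x2000
flags (2b) val=-1 bits=0x3 at bit 10: 0x2c00
state (10b) val=955 bits=0x3bb at bit 0: 0x2fbb
word = 0x2fbb → big-endian bytes:
  [0]=0x2f  [1]=0xbb

2f bb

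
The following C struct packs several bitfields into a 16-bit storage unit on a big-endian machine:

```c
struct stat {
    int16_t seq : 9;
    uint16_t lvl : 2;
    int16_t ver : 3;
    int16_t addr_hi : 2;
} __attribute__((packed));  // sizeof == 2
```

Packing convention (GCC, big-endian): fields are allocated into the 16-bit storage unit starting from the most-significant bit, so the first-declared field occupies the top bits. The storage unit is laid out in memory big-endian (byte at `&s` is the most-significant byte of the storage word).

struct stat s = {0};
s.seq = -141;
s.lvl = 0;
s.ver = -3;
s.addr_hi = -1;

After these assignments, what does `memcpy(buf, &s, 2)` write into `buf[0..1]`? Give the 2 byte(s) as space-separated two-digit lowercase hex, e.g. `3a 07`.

seq:9 = -141 → 0x173 << 7 → word 0xb980
lvl:2 = 0 → 0x0 << 5 → word 0xb980
ver:3 = -3 → 0x5 << 2 → word 0xb994
addr_hi:2 = -1 → 0x3 << 0 → word 0xb997
word = 0xb997 → big-endian bytes:
  [0]=0xb9  [1]=0x97

b9 97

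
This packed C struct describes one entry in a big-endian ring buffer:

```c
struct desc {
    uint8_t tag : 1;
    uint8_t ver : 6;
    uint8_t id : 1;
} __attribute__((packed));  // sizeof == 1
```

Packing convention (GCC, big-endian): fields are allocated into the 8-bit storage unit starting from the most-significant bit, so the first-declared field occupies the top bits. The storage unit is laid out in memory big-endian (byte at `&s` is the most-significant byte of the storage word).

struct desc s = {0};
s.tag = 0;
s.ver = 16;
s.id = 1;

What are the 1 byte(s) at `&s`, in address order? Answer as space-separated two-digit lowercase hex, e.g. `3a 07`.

21

tag:1 = 0 → 0x0 << 7 → word 0x00
ver:6 = 16 → 0x10 << 1 → word 0x20
id:1 = 1 → 0x1 << 0 → word 0x21
word = 0x21 → big-endian bytes:
  [0]=0x21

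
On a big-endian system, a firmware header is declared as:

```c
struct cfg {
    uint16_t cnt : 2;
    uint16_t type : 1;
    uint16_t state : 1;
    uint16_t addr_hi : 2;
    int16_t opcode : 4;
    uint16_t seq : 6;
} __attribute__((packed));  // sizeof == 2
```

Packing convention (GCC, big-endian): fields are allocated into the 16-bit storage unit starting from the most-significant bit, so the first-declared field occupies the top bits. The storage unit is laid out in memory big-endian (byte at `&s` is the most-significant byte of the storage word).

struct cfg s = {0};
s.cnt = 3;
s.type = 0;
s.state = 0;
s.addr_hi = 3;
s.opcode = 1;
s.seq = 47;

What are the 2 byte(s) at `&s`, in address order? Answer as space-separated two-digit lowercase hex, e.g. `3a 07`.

[14+:2] cnt=3 & 0x3 = 0x3; word=0xc000
[13+:1] type=0 & 0x1 = 0x0; word=0xc000
[12+:1] state=0 & 0x1 = 0x0; word=0xc000
[10+:2] addr_hi=3 & 0x3 = 0x3; word=0xcc00
[6+:4] opcode=1 & 0xf = 0x1; word=0xcc40
[0+:6] seq=47 & 0x3f = 0x2f; word=0xcc6f
word = 0xcc6f → big-endian bytes:
  [0]=0xcc  [1]=0x6f

cc 6f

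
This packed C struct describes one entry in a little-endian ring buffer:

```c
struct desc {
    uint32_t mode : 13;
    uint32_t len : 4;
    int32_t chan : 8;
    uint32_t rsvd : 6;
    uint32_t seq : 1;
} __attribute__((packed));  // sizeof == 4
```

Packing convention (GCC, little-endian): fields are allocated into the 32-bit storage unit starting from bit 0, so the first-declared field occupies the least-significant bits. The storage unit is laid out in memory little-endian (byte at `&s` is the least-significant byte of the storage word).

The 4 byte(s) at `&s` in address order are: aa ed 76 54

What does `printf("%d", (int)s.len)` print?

7

[0]=0xaa [1]=0xed [2]=0x76 [3]=0x54 (little-endian) → word 0x5476edaa
mode:13 @ bit 0 → (0x5476edaa>>0)&0x1fff = 0xdaa
len:4 @ bit 13 → (0x5476edaa>>13)&0xf = 0x7  ←
chan:8 @ bit 17 → (0x5476edaa>>17)&0xff = 0x3b
rsvd:6 @ bit 25 → (0x5476edaa>>25)&0x3f = 0x2a
seq:1 @ bit 31 → (0x5476edaa>>31)&0x1 = 0x0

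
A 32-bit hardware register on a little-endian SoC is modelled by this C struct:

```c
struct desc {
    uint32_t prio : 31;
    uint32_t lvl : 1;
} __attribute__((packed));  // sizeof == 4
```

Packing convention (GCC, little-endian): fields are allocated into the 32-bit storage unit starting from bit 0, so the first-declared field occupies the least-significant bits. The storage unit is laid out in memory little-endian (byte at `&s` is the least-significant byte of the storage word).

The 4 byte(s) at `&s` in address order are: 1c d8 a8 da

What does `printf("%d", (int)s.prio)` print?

1521014812

[0]=0x1c [1]=0xd8 [2]=0xa8 [3]=0xda (little-endian) → word 0xdaa8d81c
prio [0+:31] = (word>>0) & 0x7fffffff = 1521014812  ←
lvl [31+:1] = (word>>31) & 0x1 = 1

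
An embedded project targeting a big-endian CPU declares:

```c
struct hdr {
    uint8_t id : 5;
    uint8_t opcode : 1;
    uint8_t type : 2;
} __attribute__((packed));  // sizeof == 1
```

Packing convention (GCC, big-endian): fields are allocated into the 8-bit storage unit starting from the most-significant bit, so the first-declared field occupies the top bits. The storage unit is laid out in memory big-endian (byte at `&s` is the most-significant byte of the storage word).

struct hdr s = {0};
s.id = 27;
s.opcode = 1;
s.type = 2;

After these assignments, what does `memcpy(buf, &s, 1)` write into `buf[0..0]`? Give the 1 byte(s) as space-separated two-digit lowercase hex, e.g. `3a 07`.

id (5b) val=27 bits=0x1b at bit 3: 0xd8
opcode (1b) val=1 bits=0x1 at bit 2: 0xdc
type (2b) val=2 bits=0x2 at bit 0: 0xde
word = 0xde → big-endian bytes:
  [0]=0xde

de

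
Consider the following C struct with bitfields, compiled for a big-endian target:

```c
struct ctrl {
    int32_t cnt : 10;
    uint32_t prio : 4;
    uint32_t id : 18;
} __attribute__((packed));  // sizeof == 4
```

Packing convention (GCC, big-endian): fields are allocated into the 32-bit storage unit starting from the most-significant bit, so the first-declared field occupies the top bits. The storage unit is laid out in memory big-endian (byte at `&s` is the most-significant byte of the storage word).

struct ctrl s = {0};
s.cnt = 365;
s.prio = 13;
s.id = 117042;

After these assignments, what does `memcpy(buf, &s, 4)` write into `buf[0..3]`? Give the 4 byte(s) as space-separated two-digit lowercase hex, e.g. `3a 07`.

5b 75 c9 32

cnt (10b) val=365 bits=0x16d at bit 22: 0x5b400000
prio (4b) val=13 bits=0xd at bit 18: 0x5b740000
id (18b) val=117042 bits=0x1c932 at bit 0: 0x5b75c932
word = 0x5b75c932 → big-endian bytes:
  [0]=0x5b  [1]=0x75  [2]=0xc9  [3]=0x32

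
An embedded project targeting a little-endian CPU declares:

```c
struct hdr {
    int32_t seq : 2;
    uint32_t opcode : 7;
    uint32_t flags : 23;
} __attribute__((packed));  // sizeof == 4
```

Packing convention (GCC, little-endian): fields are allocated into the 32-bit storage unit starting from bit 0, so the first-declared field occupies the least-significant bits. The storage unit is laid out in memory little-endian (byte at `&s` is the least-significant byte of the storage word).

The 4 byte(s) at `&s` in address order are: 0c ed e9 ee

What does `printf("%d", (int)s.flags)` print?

[0]=0x0c [1]=0xed [2]=0xe9 [3]=0xee (little-endian) → word 0xeee9ed0c
seq [0+:2] = (word>>0) & 0x3 = 0
opcode [2+:7] = (word>>2) & 0x7f = 67
flags [9+:23] = (word>>9) & 0x7fffff = 7828726  ←

7828726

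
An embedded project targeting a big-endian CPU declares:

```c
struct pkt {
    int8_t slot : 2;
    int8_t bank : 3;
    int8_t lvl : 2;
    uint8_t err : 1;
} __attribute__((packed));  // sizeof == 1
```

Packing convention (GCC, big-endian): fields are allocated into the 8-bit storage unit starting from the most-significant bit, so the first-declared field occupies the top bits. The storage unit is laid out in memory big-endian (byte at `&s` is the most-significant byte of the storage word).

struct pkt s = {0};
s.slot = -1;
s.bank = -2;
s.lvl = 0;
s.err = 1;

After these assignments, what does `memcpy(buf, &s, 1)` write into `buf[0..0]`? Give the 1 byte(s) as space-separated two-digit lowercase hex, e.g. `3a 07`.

f1

slot:2 = -1 → 0x3 << 6 → word 0xc0
bank:3 = -2 → 0x6 << 3 → word 0xf0
lvl:2 = 0 → 0x0 << 1 → word 0xf0
err:1 = 1 → 0x1 << 0 → word 0xf1
word = 0xf1 → big-endian bytes:
  [0]=0xf1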